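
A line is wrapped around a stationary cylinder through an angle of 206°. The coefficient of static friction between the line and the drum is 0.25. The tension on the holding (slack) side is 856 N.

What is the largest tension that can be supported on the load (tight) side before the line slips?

At impending slip the capstan equation gives T₂/T₁ = e^{μβ} with β in radians.
β = 206° × π/180 = 3.595 rad.
e^{μβ} = e^{0.25×3.595} = 2.457.
T₂ = T₁ · e^{μβ} = 856 × 2.457 = 2100 N.

T_max ≈ 2100 N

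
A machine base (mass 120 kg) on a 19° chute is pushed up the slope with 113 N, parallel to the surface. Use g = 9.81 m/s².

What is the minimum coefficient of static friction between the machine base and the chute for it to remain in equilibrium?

μ_s,min ≈ 0.243

N = m g cos θ = 1113 N.
Friction must make up the shortfall along the incline: f = m g sin θ − P = 383.3 − 113 = 270.3 N.
At the threshold f = μ_s N, so μ_s,min = 270.3/1113 = 0.243.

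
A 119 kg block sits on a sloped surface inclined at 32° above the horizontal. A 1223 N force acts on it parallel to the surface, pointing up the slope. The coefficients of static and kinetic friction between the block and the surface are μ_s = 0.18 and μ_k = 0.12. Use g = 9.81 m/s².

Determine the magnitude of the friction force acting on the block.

The normal reaction is N = m g cos θ = 990 N.
Parallel to the incline, ΣF = 0 gives f = m g sin θ − P = 618.6 − 1223 = -604.4 N (up-slope positive).
Maximum static friction available: μ_s N = 0.18 × 990 = 178.2 N.
|-604.4| exceeds 178.2 N, so the block slips up-slope; friction is kinetic, f = μ_k N = 0.12×990 = 119 N.

f ≈ 119 N (down the incline)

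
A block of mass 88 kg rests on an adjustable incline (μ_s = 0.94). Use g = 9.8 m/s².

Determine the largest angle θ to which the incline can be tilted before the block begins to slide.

At the slip threshold, m g sin θ = μ_s · m g cos θ, so tan θ = μ_s.
θ_max = arctan(0.94) = 43.2°.

θ_max ≈ 43.2°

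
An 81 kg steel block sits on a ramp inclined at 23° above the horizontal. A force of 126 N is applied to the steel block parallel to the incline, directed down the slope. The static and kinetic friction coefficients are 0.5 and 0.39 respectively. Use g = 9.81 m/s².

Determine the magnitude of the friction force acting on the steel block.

Perpendicular to the surface, N = m g cos θ = 81·9.81·cos 23° = 731.4 N.
The friction needed for equilibrium is m g sin θ + P = 310.5 + 126 = 436.5 N, measured positive up-slope.
The static-friction ceiling is μ_s N = 0.5 × 731.4 = 365.7 N.
|436.5| exceeds 365.7 N, so the steel block slips down-slope; friction is kinetic, f = μ_k N = 0.39×731.4 = 285 N.

f ≈ 285 N (up the incline)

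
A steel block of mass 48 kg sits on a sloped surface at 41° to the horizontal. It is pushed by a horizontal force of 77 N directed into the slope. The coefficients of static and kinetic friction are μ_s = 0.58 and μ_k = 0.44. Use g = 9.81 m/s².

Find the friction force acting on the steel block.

f ≈ 179 N (up the incline)

The horizontal push has a component P sin θ into the surface, so N = m g cos θ + P sin θ = 355.4 + 50.52 = 405.9 N.
Parallel to the incline: P cos θ − m g sin θ = 58.11 − 308.9 = -250.8 N; the friction needed to balance this is 250.8 N acting up the slope.
The limit of static friction is μ_s N = 235.4 N.
|f_req| = 250.8 > 235.4 N → the steel block slides down the incline; f = μ_k N = 0.44 × 405.9 = 179 N.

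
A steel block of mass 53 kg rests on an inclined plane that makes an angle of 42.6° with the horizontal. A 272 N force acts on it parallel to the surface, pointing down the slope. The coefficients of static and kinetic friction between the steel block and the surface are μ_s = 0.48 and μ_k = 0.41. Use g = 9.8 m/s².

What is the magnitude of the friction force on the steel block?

Normal force: N = m g cos θ = 53 × 9.8 × cos 42.6° = 382.3 N.
Parallel to the incline, ΣF = 0 gives f = m g sin θ + P = 351.6 + 272 = 623.6 N (up-slope positive).
Maximum static friction available: μ_s N = 0.48 × 382.3 = 183.5 N.
|623.6| exceeds 183.5 N, so the steel block slips down-slope; friction is kinetic, f = μ_k N = 0.41×382.3 = 157 N.

f ≈ 157 N (up the incline)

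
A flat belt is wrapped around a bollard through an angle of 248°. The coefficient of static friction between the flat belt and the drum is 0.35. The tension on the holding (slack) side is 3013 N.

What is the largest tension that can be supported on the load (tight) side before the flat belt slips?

At impending slip the capstan equation gives T₂/T₁ = e^{μβ} with β in radians.
β = 248° × π/180 = 4.328 rad.
e^{μβ} = e^{0.35×4.328} = 4.549.
T₂ = T₁ · e^{μβ} = 3013 × 4.549 = 13700 N.

T_max ≈ 13700 N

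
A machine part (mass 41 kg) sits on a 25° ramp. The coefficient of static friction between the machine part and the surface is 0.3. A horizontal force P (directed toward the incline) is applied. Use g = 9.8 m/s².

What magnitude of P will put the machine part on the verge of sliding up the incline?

At impending motion up the slope, friction acts down-slope at its limit: f = μ_s N.
Perpendicular to the incline: N = m g cos θ + P sin θ.
Along the incline: P cos θ = m g sin θ + μ_s N = m g sin θ + μ_s (m g cos θ + P sin θ).
Solving, P (cos θ − μ_s sin θ) = m g (sin θ + μ_s cos θ), so P = 41×9.8×(sin 25° + 0.3 cos 25°)/(cos 25° − 0.3 sin 25°) = 402×0.6945/0.7795 = 358 N.

P ≈ 358 N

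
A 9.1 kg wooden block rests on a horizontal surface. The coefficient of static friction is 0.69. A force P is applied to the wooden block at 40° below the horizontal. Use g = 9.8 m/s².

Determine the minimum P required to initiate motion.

P ≈ 191 N

N = m g + P sin α (the push presses the wooden block into the horizontal surface).
At impending slip, P cos α = μ_s N = μ_s (m g + P sin α).
Solving: P (cos α − μ_s sin α) = μ_s m g → P = 0.69×89.2/(cos 40° − 0.69 sin 40°) = 61.5/0.3225 = 191 N.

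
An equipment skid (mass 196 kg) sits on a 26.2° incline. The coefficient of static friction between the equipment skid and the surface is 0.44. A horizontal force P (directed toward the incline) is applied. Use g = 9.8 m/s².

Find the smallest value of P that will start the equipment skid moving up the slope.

P ≈ 2290 N

At impending motion up the slope, friction acts down-slope at its limit: f = μ_s N.
Perpendicular to the incline: N = m g cos θ + P sin θ.
Along the incline: P cos θ = m g sin θ + μ_s N = m g sin θ + μ_s (m g cos θ + P sin θ).
Solving, P (cos θ − μ_s sin θ) = m g (sin θ + μ_s cos θ), so P = 196×9.8×(sin 26.2° + 0.44 cos 26.2°)/(cos 26.2° − 0.44 sin 26.2°) = 1920×0.8363/0.703 = 2290 N.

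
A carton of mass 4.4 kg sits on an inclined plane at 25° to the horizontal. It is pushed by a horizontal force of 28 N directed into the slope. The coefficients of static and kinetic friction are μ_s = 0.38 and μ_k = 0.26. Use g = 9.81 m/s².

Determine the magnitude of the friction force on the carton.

The horizontal push has a component P sin θ into the surface, so N = m g cos θ + P sin θ = 39.12 + 11.83 = 50.95 N.
Along the incline, the net driving force (taking up-slope positive) is P cos θ − m g sin θ = 25.38 − 18.24 = 7.135 N, so equilibrium requires friction f = -7.135 N (down-slope).
Maximum static friction: μ_s N = 0.38 × 50.95 = 19.36 N.
Since 7.135 N is within the 19.36 N limit, the carton stays put and friction is exactly 7.13 N.

f ≈ 7.13 N (down the incline)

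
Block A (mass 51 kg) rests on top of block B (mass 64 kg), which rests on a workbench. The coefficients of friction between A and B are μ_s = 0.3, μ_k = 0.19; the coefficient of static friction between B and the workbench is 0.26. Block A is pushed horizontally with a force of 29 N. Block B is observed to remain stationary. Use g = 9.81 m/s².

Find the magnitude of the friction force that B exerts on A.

f ≈ 29 N

Normal force at the A–B interface: N₁ = m_A g = 500.3 N.
Maximum static friction on A from B: μ_s N₁ = 0.3×500.3 = 150.1 N.
P = 29 N is within that limit, so A and B move together (both at rest); the A–B friction is simply f₁ = P = 29 N.
By Newton's third law B feels 29 N forward from A. With B stationary, the floor's static friction on B balances it: f₂ = 29 N (well within μ_s(m_A+m_B)g = 293.3 N).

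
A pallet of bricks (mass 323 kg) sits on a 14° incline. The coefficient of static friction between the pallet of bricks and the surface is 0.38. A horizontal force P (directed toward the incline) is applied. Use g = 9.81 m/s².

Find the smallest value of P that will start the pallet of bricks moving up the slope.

P ≈ 2200 N

At impending motion up the slope, friction acts down-slope at its limit: f = μ_s N.
Perpendicular to the incline: N = m g cos θ + P sin θ.
Along the incline: P cos θ = m g sin θ + μ_s N = m g sin θ + μ_s (m g cos θ + P sin θ).
Solving, P (cos θ − μ_s sin θ) = m g (sin θ + μ_s cos θ), so P = 323×9.81×(sin 14° + 0.38 cos 14°)/(cos 14° − 0.38 sin 14°) = 3170×0.6106/0.8784 = 2200 N.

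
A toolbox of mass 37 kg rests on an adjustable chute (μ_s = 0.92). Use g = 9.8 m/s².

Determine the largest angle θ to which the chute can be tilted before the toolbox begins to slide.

θ_max ≈ 42.6°

At the slip threshold, m g sin θ = μ_s · m g cos θ, so tan θ = μ_s.
θ_max = arctan(0.92) = 42.6°.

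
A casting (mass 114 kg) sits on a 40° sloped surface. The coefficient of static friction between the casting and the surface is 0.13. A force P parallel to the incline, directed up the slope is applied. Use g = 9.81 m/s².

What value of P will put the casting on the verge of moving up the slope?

P ≈ 830 N

At impending motion up the slope, friction acts down-slope at its limit: f = μ_s N.
P is parallel to the surface, so N = m g cos θ = 857 N.
Along the incline: P = m g sin θ + μ_s N = 719 + 0.13×857 = 830 N.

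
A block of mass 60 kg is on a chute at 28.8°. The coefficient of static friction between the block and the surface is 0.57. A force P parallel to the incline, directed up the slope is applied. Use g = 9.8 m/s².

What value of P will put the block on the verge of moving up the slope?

P ≈ 577 N

At impending motion up the slope, friction acts down-slope at its limit: f = μ_s N.
P is parallel to the surface, so N = m g cos θ = 515 N.
Along the incline: P = m g sin θ + μ_s N = 283 + 0.57×515 = 577 N.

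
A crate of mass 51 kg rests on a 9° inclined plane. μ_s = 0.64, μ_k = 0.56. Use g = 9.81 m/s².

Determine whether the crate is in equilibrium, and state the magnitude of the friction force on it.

f ≈ 78.3 N

N = m g cos θ = 494 N.
Down-slope weight component: m g sin θ = 78.3 N.
μ_s N = 316 N.
78.3 ≤ 316 N, so it stays put; friction = 78.3 N.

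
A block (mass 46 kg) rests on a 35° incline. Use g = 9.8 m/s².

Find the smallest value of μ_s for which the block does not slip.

μ_s,min ≈ 0.7

At the slip threshold m g sin θ = μ_s m g cos θ, so μ_s,min = tan θ.
μ_s,min = tan 35° = 0.7.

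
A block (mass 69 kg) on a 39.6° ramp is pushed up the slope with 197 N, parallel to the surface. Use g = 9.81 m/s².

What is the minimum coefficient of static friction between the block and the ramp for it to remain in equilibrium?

μ_s,min ≈ 0.45

N = m g cos θ = 521.6 N.
Friction must make up the shortfall along the incline: f = m g sin θ − P = 431.5 − 197 = 234.5 N.
At the threshold f = μ_s N, so μ_s,min = 234.5/521.6 = 0.45.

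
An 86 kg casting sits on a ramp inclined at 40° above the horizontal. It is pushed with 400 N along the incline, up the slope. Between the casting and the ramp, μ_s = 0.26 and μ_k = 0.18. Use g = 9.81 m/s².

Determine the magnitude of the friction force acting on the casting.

Perpendicular to the surface, N = m g cos θ = 86·9.81·cos 40° = 646.3 N.
For equilibrium along the incline the friction force must supply f = m g sin θ − P = 542.3 − 400 = 142.3 N (positive meaning up-slope).
Maximum static friction available: μ_s N = 0.26 × 646.3 = 168 N.
Since |142.3| ≤ 168 N, no slip — friction simply equals what equilibrium demands.

f ≈ 142 N (up the incline)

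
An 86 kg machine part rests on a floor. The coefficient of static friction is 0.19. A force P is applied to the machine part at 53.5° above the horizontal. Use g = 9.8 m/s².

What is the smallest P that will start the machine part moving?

P ≈ 214 N

N = m g − P sin α (the pull lifts the machine part).
At impending slip, P cos α = μ_s N = μ_s (m g − P sin α).
Solving: P (cos α + μ_s sin α) = μ_s m g → P = 0.19×843/(cos 53.5° + 0.19 sin 53.5°) = 160/0.7476 = 214 N.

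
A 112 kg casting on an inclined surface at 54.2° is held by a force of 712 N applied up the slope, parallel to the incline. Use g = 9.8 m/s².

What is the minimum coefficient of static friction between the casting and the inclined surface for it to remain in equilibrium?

N = m g cos θ = 642 N.
Friction must make up the shortfall along the incline: f = m g sin θ − P = 890.2 − 712 = 178.2 N.
At the threshold f = μ_s N, so μ_s,min = 178.2/642 = 0.278.

μ_s,min ≈ 0.278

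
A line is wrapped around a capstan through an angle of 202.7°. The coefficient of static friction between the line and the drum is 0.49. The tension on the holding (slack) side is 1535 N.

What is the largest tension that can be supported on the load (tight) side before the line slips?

At impending slip the capstan equation gives T₂/T₁ = e^{μβ} with β in radians.
β = 202.7° × π/180 = 3.538 rad.
e^{μβ} = e^{0.49×3.538} = 5.661.
T₂ = T₁ · e^{μβ} = 1535 × 5.661 = 8690 N.

T_max ≈ 8690 N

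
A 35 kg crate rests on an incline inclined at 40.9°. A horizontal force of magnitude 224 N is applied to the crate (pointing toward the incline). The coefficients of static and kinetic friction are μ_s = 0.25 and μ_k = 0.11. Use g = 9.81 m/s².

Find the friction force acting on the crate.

Normal direction: N = m g cos θ + P sin θ = 406.2 N.
Parallel to the incline: P cos θ − m g sin θ = 169.3 − 224.8 = -55.49 N; the friction needed to balance this is 55.49 N acting up the slope.
The limit of static friction is μ_s N = 101.5 N.
|f_req| = 55.49 ≤ 101.5 N → the crate is in equilibrium; friction equals the required value.

f ≈ 55.5 N (up the incline)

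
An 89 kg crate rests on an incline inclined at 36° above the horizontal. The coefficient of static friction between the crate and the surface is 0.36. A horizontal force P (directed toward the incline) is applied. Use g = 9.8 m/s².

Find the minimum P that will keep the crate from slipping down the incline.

P_min ≈ 253 N

The crate tends to slide down (tan θ > μ_s), so at the point of impending slip friction acts up-slope at its limit: f = μ_s N.
Perpendicular to the incline: N = m g cos θ + P sin θ.
Along the incline: P cos θ + μ_s N = m g sin θ, i.e. P cos θ + μ_s (m g cos θ + P sin θ) = m g sin θ.
Solving, P (cos θ + μ_s sin θ) = m g (sin θ − μ_s cos θ), so P = 872×0.2965/1.021 = 253 N.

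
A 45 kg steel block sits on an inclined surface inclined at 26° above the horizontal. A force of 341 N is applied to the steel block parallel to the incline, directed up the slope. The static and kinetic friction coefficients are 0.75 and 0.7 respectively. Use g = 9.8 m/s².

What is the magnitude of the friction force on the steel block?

Normal force: N = m g cos θ = 45 × 9.8 × cos 26° = 396.4 N.
The friction needed for equilibrium is m g sin θ − P = 193.3 − 341 = -147.7 N, measured positive up-slope.
Static friction can supply at most μ_s N = 297.3 N.
Since |-147.7| ≤ 297.3 N, the steel block remains in static equilibrium and friction takes exactly the required value.

f ≈ 148 N (down the incline)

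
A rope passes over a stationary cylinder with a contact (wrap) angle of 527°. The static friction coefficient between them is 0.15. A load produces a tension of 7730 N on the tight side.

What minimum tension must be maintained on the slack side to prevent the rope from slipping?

Capstan equation at impending slip: T_tight/T_slack = e^{μβ}.
β = 527° = 9.198 rad; e^{μβ} = e^{0.15×9.198} = 3.974.
T_slack = T_tight / e^{μβ} = 7730 / 3.974 = 1950 N.

T_min ≈ 1950 N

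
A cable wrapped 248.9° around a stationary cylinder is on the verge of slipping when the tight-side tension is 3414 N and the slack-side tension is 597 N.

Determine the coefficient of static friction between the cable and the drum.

μ ≈ 0.401

T₂/T₁ = e^{μβ} → μ = ln(T₂/T₁)/β.
β = 248.9° = 4.344 rad.
μ = ln(3414/597)/4.344 = ln(5.719)/4.344 = 0.401.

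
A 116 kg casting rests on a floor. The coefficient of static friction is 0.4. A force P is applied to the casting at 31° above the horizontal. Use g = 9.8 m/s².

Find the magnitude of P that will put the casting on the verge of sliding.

P ≈ 428 N

N = m g − P sin α (the pull lifts the casting).
At impending slip, P cos α = μ_s N = μ_s (m g − P sin α).
Solving: P (cos α + μ_s sin α) = μ_s m g → P = 0.4×1140/(cos 31° + 0.4 sin 31°) = 455/1.063 = 428 N.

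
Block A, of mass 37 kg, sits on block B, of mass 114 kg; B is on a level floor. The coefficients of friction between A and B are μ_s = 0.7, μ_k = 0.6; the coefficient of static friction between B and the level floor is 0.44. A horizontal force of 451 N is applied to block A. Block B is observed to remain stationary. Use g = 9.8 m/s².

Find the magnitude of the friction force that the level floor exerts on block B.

f ≈ 218 N

The normal force B exerts on A is simply A's weight, N₁ = 362.6 N.
Maximum static friction on A from B: μ_s N₁ = 0.7×362.6 = 253.8 N.
P = 451 N exceeds that limit, so A slips over B and the interface friction becomes kinetic: f₁ = μ_k N₁ = 0.6×362.6 = 218 N.
B experiences an equal 218 N forward from A (third law). B is in equilibrium, so the floor supplies f₂ = 218 N of static friction (limit μ_s(m_A+m_B)g = 651.1 N, not exceeded).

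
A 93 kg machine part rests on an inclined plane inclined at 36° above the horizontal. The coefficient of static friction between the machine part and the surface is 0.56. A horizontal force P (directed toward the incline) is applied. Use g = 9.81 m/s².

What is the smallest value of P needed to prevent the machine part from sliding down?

The machine part tends to slide down (tan θ > μ_s), so at the point of impending slip friction acts up-slope at its limit: f = μ_s N.
Perpendicular to the incline: N = m g cos θ + P sin θ.
Along the incline: P cos θ + μ_s N = m g sin θ, i.e. P cos θ + μ_s (m g cos θ + P sin θ) = m g sin θ.
Solving, P (cos θ + μ_s sin θ) = m g (sin θ − μ_s cos θ), so P = 912×0.1347/1.138 = 108 N.

P_min ≈ 108 N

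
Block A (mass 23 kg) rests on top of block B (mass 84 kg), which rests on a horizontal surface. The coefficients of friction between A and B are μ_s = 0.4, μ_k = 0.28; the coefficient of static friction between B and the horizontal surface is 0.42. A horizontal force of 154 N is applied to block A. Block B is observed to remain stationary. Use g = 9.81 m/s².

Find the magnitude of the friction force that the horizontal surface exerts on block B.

f ≈ 63.2 N

Normal force at the A–B interface: N₁ = m_A g = 225.6 N.
Maximum static friction on A from B: μ_s N₁ = 0.4×225.6 = 90.25 N.
P = 154 N exceeds that limit, so A slips over B and the interface friction becomes kinetic: f₁ = μ_k N₁ = 0.28×225.6 = 63.2 N.
B experiences an equal 63.2 N forward from A (third law). B is in equilibrium, so the floor supplies f₂ = 63.2 N of static friction (limit μ_s(m_A+m_B)g = 440.9 N, not exceeded).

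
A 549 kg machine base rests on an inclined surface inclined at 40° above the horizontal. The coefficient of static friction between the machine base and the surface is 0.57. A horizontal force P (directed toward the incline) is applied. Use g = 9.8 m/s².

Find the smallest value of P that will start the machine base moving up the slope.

P ≈ 14500 N

At impending motion up the slope, friction acts down-slope at its limit: f = μ_s N.
Perpendicular to the incline: N = m g cos θ + P sin θ.
Along the incline: P cos θ = m g sin θ + μ_s N = m g sin θ + μ_s (m g cos θ + P sin θ).
Solving, P (cos θ − μ_s sin θ) = m g (sin θ + μ_s cos θ), so P = 549×9.8×(sin 40° + 0.57 cos 40°)/(cos 40° − 0.57 sin 40°) = 5380×1.079/0.3997 = 14500 N.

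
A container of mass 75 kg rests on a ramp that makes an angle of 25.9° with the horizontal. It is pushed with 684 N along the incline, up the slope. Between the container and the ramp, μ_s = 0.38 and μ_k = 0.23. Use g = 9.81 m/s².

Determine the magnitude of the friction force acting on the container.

Perpendicular to the surface, N = m g cos θ = 75·9.81·cos 25.9° = 661.8 N.
The friction needed for equilibrium is m g sin θ − P = 321.4 − 684 = -362.6 N, measured positive up-slope.
The static-friction ceiling is μ_s N = 0.38 × 661.8 = 251.5 N.
Since |-362.6| > 251.5 N, static friction cannot hold it; the container slides up the incline and kinetic friction applies: f = μ_k N = 0.23 × 661.8 = 152 N.

f ≈ 152 N (down the incline)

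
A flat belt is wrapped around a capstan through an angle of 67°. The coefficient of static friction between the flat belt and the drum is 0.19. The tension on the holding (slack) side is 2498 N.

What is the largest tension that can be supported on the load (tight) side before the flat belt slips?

At impending slip the capstan equation gives T₂/T₁ = e^{μβ} with β in radians.
β = 67° × π/180 = 1.169 rad.
e^{μβ} = e^{0.19×1.169} = 1.249.
T₂ = T₁ · e^{μβ} = 2498 × 1.249 = 3120 N.

T_max ≈ 3120 N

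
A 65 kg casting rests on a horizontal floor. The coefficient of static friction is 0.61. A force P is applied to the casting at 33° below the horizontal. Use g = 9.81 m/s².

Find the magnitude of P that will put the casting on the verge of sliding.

N = m g + P sin α (the push presses the casting into the horizontal floor).
At impending slip, P cos α = μ_s N = μ_s (m g + P sin α).
Solving: P (cos α − μ_s sin α) = μ_s m g → P = 0.61×638/(cos 33° − 0.61 sin 33°) = 389/0.5064 = 768 N.

P ≈ 768 N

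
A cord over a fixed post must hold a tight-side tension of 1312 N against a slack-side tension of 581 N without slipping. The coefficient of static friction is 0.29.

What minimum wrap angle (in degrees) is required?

β_min ≈ 161°

T₂/T₁ = e^{μβ} → β = ln(T₂/T₁)/μ.
β = ln(1312/581)/0.29 = 0.8146/0.29 = 2.809 rad.
In degrees: β = 2.809 × 180/π = 161°.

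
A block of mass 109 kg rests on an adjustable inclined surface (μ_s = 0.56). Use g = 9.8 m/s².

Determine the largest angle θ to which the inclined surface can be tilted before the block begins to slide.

θ_max ≈ 29.2°

At the slip threshold, m g sin θ = μ_s · m g cos θ, so tan θ = μ_s.
θ_max = arctan(0.56) = 29.2°.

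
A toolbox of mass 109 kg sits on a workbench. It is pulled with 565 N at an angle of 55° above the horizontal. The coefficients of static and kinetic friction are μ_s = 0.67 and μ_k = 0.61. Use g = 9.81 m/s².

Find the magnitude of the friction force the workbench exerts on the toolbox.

f ≈ 324 N

N = m g − P sin α = 1069 − 565×sin 55° = 606.5 N.
The horizontal driving force is P cos α = 324.1 N, so equilibrium needs friction f = 324.1 N.
μ_s N = 0.67 × 606.5 = 406.3 N.
Since 324.1 N does not exceed the limit, the toolbox stays at rest and f = 324 N.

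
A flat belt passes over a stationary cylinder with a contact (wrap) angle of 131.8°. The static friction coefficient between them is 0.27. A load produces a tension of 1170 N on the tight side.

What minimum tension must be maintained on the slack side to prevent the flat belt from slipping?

T_min ≈ 629 N

Capstan equation at impending slip: T_tight/T_slack = e^{μβ}.
β = 131.8° = 2.3 rad; e^{μβ} = e^{0.27×2.3} = 1.861.
T_slack = T_tight / e^{μβ} = 1170 / 1.861 = 629 N.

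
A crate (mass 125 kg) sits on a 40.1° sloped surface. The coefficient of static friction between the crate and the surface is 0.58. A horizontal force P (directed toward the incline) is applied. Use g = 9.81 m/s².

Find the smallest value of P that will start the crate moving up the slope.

P ≈ 3410 N

At impending motion up the slope, friction acts down-slope at its limit: f = μ_s N.
Perpendicular to the incline: N = m g cos θ + P sin θ.
Along the incline: P cos θ = m g sin θ + μ_s N = m g sin θ + μ_s (m g cos θ + P sin θ).
Solving, P (cos θ − μ_s sin θ) = m g (sin θ + μ_s cos θ), so P = 125×9.81×(sin 40.1° + 0.58 cos 40.1°)/(cos 40.1° − 0.58 sin 40.1°) = 1230×1.088/0.3913 = 3410 N.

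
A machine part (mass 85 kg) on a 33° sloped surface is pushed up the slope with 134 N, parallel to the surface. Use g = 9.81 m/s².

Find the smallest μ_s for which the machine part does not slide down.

N = m g cos θ = 699.3 N.
Friction must make up the shortfall along the incline: f = m g sin θ − P = 454.1 − 134 = 320.1 N.
At the threshold f = μ_s N, so μ_s,min = 320.1/699.3 = 0.458.

μ_s,min ≈ 0.458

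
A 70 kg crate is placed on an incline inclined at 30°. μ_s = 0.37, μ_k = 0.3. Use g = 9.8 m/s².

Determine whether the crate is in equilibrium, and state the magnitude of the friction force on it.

f ≈ 178 N

N = m g cos θ = 594 N.
Down-slope weight component: m g sin θ = 343 N.
μ_s N = 220 N.
343 > 220 N, so it slides; kinetic friction f = μ_k N = 0.3×594 = 178 N.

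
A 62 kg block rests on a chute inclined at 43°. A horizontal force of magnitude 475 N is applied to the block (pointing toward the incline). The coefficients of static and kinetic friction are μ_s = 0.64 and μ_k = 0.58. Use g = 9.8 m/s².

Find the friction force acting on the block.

Resolve perpendicular to the incline: N = m g cos θ + P sin θ = 62×9.8×cos 43° + 475×sin 43° = 768.3 N.
Along the incline, the net driving force (taking up-slope positive) is P cos θ − m g sin θ = 347.4 − 414.4 = -66.99 N, so equilibrium requires friction f = 66.99 N (up-slope).
The limit of static friction is μ_s N = 491.7 N.
Since 66.99 N is within the 491.7 N limit, the block stays put and friction is exactly 67 N.

f ≈ 67 N (up the incline)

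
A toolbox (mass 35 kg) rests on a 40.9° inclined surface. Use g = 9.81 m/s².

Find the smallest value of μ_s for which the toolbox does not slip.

μ_s,min ≈ 0.866

At the slip threshold m g sin θ = μ_s m g cos θ, so μ_s,min = tan θ.
μ_s,min = tan 40.9° = 0.866.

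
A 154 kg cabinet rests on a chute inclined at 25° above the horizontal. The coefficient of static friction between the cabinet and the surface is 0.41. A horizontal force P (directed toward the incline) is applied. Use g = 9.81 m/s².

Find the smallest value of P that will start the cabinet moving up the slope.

At impending motion up the slope, friction acts down-slope at its limit: f = μ_s N.
Perpendicular to the incline: N = m g cos θ + P sin θ.
Along the incline: P cos θ = m g sin θ + μ_s N = m g sin θ + μ_s (m g cos θ + P sin θ).
Solving, P (cos θ − μ_s sin θ) = m g (sin θ + μ_s cos θ), so P = 154×9.81×(sin 25° + 0.41 cos 25°)/(cos 25° − 0.41 sin 25°) = 1510×0.7942/0.733 = 1640 N.

P ≈ 1640 N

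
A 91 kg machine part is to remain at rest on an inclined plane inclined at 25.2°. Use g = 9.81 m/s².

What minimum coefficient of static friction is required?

At the slip threshold m g sin θ = μ_s m g cos θ, so μ_s,min = tan θ.
μ_s,min = tan 25.2° = 0.471.

μ_s,min ≈ 0.471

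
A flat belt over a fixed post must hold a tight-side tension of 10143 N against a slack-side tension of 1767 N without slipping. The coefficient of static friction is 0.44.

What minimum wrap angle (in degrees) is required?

T₂/T₁ = e^{μβ} → β = ln(T₂/T₁)/μ.
β = ln(10143/1767)/0.44 = 1.748/0.44 = 3.972 rad.
In degrees: β = 3.972 × 180/π = 228°.

β_min ≈ 228°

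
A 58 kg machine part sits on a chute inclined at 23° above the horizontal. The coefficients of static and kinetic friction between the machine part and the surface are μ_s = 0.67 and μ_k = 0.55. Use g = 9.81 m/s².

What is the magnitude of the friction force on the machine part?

f ≈ 222 N (up the incline)

Perpendicular to the surface, N = m g cos θ = 58·9.81·cos 23° = 523.7 N.
Along the slope the weight component is m g sin θ = 222.3 N; friction must supply exactly this, acting up-slope.
Static friction can supply at most μ_s N = 350.9 N.
Since |222.3| ≤ 350.9 N, the machine part remains in static equilibrium and friction takes exactly the required value.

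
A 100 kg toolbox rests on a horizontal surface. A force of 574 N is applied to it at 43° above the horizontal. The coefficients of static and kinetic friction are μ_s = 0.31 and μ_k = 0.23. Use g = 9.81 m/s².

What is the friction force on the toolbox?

The vertical component of P reduces the normal force: N = m g − P sin α = 981 − 391.5 = 589.5 N.
The horizontal driving force is P cos α = 419.8 N, so equilibrium needs friction f = 419.8 N.
The static-friction limit is μ_s N = 182.8 N.
419.8 > 182.8 N → the toolbox slides; f = μ_k N = 0.23×589.5 = 136 N.

f ≈ 136 N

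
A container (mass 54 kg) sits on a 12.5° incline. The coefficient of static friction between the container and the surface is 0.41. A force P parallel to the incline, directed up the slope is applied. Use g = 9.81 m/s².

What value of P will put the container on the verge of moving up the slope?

P ≈ 327 N

At impending motion up the slope, friction acts down-slope at its limit: f = μ_s N.
P is parallel to the surface, so N = m g cos θ = 517 N.
Along the incline: P = m g sin θ + μ_s N = 115 + 0.41×517 = 327 N.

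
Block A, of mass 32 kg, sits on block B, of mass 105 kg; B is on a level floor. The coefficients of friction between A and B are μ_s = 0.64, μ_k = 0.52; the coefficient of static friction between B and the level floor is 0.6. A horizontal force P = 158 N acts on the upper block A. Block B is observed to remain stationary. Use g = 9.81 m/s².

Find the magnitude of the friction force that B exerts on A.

The normal force B exerts on A is simply A's weight, N₁ = 313.9 N.
Maximum static friction on A from B: μ_s N₁ = 0.64×313.9 = 200.9 N.
Since P = 158 N ≤ 200.9 N, A does not slip on B; friction on A equals P = 158 N.
B experiences an equal 158 N forward from A (third law). B is in equilibrium, so the floor supplies f₂ = 158 N of static friction (limit μ_s(m_A+m_B)g = 806.4 N, not exceeded).

f ≈ 158 N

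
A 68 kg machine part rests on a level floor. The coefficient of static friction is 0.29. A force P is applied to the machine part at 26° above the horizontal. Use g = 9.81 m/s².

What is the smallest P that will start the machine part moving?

N = m g − P sin α (the pull lifts the machine part).
At impending slip, P cos α = μ_s N = μ_s (m g − P sin α).
Solving: P (cos α + μ_s sin α) = μ_s m g → P = 0.29×667/(cos 26° + 0.29 sin 26°) = 193/1.026 = 189 N.

P ≈ 189 N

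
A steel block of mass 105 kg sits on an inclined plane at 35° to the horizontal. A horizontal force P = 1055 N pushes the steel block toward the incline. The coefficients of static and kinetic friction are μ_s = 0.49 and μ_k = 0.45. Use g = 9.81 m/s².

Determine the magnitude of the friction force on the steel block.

Resolve perpendicular to the incline: N = m g cos θ + P sin θ = 105×9.81×cos 35° + 1055×sin 35° = 1449 N.
Along the incline, the net driving force (taking up-slope positive) is P cos θ − m g sin θ = 864.2 − 590.8 = 273.4 N, so equilibrium requires friction f = -273.4 N (down-slope).
Maximum static friction: μ_s N = 0.49 × 1449 = 710 N.
|f_req| = 273.4 ≤ 710 N → the steel block is in equilibrium; friction equals the required value.

f ≈ 273 N (down the incline)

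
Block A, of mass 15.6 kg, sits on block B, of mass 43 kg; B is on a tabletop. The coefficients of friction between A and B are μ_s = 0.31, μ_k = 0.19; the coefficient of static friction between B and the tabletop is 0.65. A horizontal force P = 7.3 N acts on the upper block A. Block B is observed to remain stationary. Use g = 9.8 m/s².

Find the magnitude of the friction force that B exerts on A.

The normal force B exerts on A is simply A's weight, N₁ = 152.9 N.
Maximum static friction on A from B: μ_s N₁ = 0.31×152.9 = 47.39 N.
Since P = 7.3 N ≤ 47.39 N, A does not slip on B; friction on A equals P = 7.3 N.
B experiences an equal 7.3 N forward from A (third law). B is in equilibrium, so the floor supplies f₂ = 7.3 N of static friction (limit μ_s(m_A+m_B)g = 373.3 N, not exceeded).

f ≈ 7.3 N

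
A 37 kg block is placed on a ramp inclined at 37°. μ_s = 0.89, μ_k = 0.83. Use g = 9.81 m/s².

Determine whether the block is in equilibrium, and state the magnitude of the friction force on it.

f ≈ 218 N

N = m g cos θ = 290 N.
Down-slope weight component: m g sin θ = 218 N.
μ_s N = 258 N.
218 ≤ 258 N, so it stays put; friction = 218 N.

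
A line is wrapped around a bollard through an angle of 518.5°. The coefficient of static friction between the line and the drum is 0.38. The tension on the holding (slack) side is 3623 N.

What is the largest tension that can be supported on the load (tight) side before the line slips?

T_max ≈ 113000 N

At impending slip the capstan equation gives T₂/T₁ = e^{μβ} with β in radians.
β = 518.5° × π/180 = 9.05 rad.
e^{μβ} = e^{0.38×9.05} = 31.15.
T₂ = T₁ · e^{μβ} = 3623 × 31.15 = 113000 N.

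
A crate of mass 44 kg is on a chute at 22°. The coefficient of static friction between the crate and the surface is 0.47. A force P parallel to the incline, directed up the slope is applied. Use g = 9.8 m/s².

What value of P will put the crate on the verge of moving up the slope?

At impending motion up the slope, friction acts down-slope at its limit: f = μ_s N.
P is parallel to the surface, so N = m g cos θ = 400 N.
Along the incline: P = m g sin θ + μ_s N = 162 + 0.47×400 = 349 N.

P ≈ 349 N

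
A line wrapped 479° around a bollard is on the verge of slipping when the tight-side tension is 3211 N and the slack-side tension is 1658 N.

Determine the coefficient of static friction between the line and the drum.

T₂/T₁ = e^{μβ} → μ = ln(T₂/T₁)/β.
β = 479° = 8.36 rad.
μ = ln(3211/1658)/8.36 = ln(1.937)/8.36 = 0.0791.

μ ≈ 0.0791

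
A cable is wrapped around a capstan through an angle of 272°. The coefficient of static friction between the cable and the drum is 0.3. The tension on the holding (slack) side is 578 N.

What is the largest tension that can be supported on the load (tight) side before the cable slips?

T_max ≈ 2400 N

At impending slip the capstan equation gives T₂/T₁ = e^{μβ} with β in radians.
β = 272° × π/180 = 4.747 rad.
e^{μβ} = e^{0.3×4.747} = 4.154.
T₂ = T₁ · e^{μβ} = 578 × 4.154 = 2400 N.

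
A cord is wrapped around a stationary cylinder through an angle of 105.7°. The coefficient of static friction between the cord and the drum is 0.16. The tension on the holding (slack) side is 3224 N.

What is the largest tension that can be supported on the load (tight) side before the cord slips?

T_max ≈ 4330 N

At impending slip the capstan equation gives T₂/T₁ = e^{μβ} with β in radians.
β = 105.7° × π/180 = 1.845 rad.
e^{μβ} = e^{0.16×1.845} = 1.343.
T₂ = T₁ · e^{μβ} = 3224 × 1.343 = 4330 N.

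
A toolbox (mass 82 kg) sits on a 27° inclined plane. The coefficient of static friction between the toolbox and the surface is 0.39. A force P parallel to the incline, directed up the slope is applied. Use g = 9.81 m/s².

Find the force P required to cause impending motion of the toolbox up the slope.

At impending motion up the slope, friction acts down-slope at its limit: f = μ_s N.
P is parallel to the surface, so N = m g cos θ = 717 N.
Along the incline: P = m g sin θ + μ_s N = 365 + 0.39×717 = 645 N.

P ≈ 645 N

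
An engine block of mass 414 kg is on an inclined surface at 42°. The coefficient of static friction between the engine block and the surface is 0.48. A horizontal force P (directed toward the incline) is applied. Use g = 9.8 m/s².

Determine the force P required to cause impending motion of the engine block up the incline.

At impending motion up the slope, friction acts down-slope at its limit: f = μ_s N.
Perpendicular to the incline: N = m g cos θ + P sin θ.
Along the incline: P cos θ = m g sin θ + μ_s N = m g sin θ + μ_s (m g cos θ + P sin θ).
Solving, P (cos θ − μ_s sin θ) = m g (sin θ + μ_s cos θ), so P = 414×9.8×(sin 42° + 0.48 cos 42°)/(cos 42° − 0.48 sin 42°) = 4060×1.026/0.422 = 9860 N.

P ≈ 9860 N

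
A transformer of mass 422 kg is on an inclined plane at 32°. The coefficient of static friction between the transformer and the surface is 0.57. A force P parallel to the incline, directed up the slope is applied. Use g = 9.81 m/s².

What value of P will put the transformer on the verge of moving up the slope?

P ≈ 4190 N

At impending motion up the slope, friction acts down-slope at its limit: f = μ_s N.
P is parallel to the surface, so N = m g cos θ = 3510 N.
Along the incline: P = m g sin θ + μ_s N = 2190 + 0.57×3510 = 4190 N.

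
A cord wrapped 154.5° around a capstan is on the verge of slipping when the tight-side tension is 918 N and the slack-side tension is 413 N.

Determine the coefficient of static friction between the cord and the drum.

μ ≈ 0.296

T₂/T₁ = e^{μβ} → μ = ln(T₂/T₁)/β.
β = 154.5° = 2.697 rad.
μ = ln(918/413)/2.697 = ln(2.223)/2.697 = 0.296.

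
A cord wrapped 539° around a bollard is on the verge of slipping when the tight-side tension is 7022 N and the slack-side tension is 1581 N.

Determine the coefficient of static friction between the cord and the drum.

T₂/T₁ = e^{μβ} → μ = ln(T₂/T₁)/β.
β = 539° = 9.407 rad.
μ = ln(7022/1581)/9.407 = ln(4.441)/9.407 = 0.158.

μ ≈ 0.158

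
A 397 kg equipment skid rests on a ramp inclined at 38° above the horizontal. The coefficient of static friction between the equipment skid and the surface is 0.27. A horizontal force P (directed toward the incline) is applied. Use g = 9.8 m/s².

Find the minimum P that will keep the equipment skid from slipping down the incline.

P_min ≈ 1640 N

The equipment skid tends to slide down (tan θ > μ_s), so at the point of impending slip friction acts up-slope at its limit: f = μ_s N.
Perpendicular to the incline: N = m g cos θ + P sin θ.
Along the incline: P cos θ + μ_s N = m g sin θ, i.e. P cos θ + μ_s (m g cos θ + P sin θ) = m g sin θ.
Solving, P (cos θ + μ_s sin θ) = m g (sin θ − μ_s cos θ), so P = 3890×0.4029/0.9542 = 1640 N.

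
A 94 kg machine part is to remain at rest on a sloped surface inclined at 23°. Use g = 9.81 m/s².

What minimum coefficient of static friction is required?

At the slip threshold m g sin θ = μ_s m g cos θ, so μ_s,min = tan θ.
μ_s,min = tan 23° = 0.424.

μ_s,min ≈ 0.424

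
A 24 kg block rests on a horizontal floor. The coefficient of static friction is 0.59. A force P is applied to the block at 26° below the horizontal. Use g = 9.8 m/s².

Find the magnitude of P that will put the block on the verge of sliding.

P ≈ 217 N

N = m g + P sin α (the push presses the block into the horizontal floor).
At impending slip, P cos α = μ_s N = μ_s (m g + P sin α).
Solving: P (cos α − μ_s sin α) = μ_s m g → P = 0.59×235/(cos 26° − 0.59 sin 26°) = 139/0.6402 = 217 N.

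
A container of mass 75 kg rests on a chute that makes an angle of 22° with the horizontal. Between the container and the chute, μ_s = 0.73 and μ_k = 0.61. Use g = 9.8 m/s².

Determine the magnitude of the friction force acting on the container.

Perpendicular to the surface, N = m g cos θ = 75·9.8·cos 22° = 681.5 N.
For equilibrium along the incline, friction must balance the weight component: f = m g sin θ = 275.3 N up the slope.
Static friction can supply at most μ_s N = 497.5 N.
Since |275.3| ≤ 497.5 N, static friction is sufficient; f equals the required value, not μ_s N.

f ≈ 275 N (up the incline)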